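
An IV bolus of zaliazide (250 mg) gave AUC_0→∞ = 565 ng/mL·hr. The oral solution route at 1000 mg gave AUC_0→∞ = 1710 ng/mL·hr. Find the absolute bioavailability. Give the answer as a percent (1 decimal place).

F = 75.7%

F = (AUC_ev / D_ev) / (AUC_iv / D_iv)
  = (1710/1000) / (565/250)
  = 1.71 / 2.26 = 0.7566
  = 75.66%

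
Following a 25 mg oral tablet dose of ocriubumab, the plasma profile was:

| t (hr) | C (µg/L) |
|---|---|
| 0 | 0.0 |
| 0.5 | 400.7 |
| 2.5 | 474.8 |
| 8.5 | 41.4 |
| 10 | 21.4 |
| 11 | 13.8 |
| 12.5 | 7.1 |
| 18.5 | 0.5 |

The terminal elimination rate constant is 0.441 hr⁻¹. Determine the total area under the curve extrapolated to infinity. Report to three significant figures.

AUC = 2630 µg/L·hr

Trapezoidal AUC_0→18.5:
  [0→0.5]: (0.0+400.7)/2 × 0.5 = 100.175
  [0.5→2.5]: (400.7+474.8)/2 × 2 = 875.5
  [2.5→8.5]: (474.8+41.4)/2 × 6 = 1548.6
  [8.5→10]: (41.4+21.4)/2 × 1.5 = 47.1
  [10→11]: (21.4+13.8)/2 × 1 = 17.6
  [11→12.5]: (13.8+7.1)/2 × 1.5 = 15.675
  [12.5→18.5]: (7.1+0.5)/2 × 6 = 22.8
  Sum = 2627.45 µg/L·hr
Extrapolated tail: C_last / k_e = 0.5 / 0.441 = 1.134
AUC_0→∞ = 2627.45 + 1.134 = 2628.584 µg/L·hr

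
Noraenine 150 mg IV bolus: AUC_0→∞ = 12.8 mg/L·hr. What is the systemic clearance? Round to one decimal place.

CL = Dose_iv / AUC_0→∞
   = 150 / 12.8 = 11.71875 L/hr

CL = 11.7 L/hr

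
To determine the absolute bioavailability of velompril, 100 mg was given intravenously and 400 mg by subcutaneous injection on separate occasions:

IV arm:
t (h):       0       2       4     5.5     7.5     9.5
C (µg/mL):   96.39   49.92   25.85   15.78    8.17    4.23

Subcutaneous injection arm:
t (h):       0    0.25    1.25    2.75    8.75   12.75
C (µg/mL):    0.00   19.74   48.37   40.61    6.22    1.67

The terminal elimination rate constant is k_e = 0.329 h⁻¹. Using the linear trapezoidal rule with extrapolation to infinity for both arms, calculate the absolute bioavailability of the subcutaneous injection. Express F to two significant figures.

F = 0.22

Trapezoidal AUC_0→9.5 (IV):
  [0→2]: (96.39+49.92)/2 × 2 = 146.31
  [2→4]: (49.92+25.85)/2 × 2 = 75.77
  [4→5.5]: (25.85+15.78)/2 × 1.5 = 31.2225
  [5.5→7.5]: (15.78+8.17)/2 × 2 = 23.95
  [7.5→9.5]: (8.17+4.23)/2 × 2 = 12.4
  Sum = 289.6525 µg/mL·h
IV tail: 4.23/0.329 = 12.857; AUC_iv,0→∞ = 289.6525 + 12.857 = 302.5095 µg/mL·h
Trapezoidal AUC_0→12.75 (subcutaneous injection):
  [0→0.25]: (0.00+19.74)/2 × 0.25 = 2.4675
  [0.25→1.25]: (19.74+48.37)/2 × 1 = 34.055
  [1.25→2.75]: (48.37+40.61)/2 × 1.5 = 66.735
  [2.75→8.75]: (40.61+6.22)/2 × 6 = 140.49
  [8.75→12.75]: (6.22+1.67)/2 × 4 = 15.78
  Sum = 259.5275 µg/mL·h
subcutaneous injection tail: 1.67/0.329 = 5.076; AUC_ev,0→∞ = 259.5275 + 5.076 = 264.6035 µg/mL·h
F = (AUC_ev/D_ev)/(AUC_iv/D_iv) = (264.6035/400)/(302.5095/100) = 0.66150875/3.025095 = 0.2187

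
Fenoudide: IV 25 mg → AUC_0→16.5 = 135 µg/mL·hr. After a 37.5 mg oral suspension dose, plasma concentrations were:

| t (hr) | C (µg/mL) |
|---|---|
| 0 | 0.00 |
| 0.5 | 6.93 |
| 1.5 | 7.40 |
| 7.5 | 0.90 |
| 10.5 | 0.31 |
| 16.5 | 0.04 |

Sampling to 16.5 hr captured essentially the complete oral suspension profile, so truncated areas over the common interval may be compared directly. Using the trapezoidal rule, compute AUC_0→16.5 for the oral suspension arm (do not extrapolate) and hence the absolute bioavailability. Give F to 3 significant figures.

Trapezoidal AUC_0→16.5 (oral suspension):
  [0→0.5]: (0.00+6.93)/2 × 0.5 = 1.7325
  [0.5→1.5]: (6.93+7.40)/2 × 1 = 7.165
  [1.5→7.5]: (7.40+0.90)/2 × 6 = 24.9
  [7.5→10.5]: (0.90+0.31)/2 × 3 = 1.815
  [10.5→16.5]: (0.31+0.04)/2 × 6 = 1.05
  Sum = 36.6625 µg/mL·hr
F = (AUC_ev/D_ev)/(AUC_iv/D_iv) = (36.6625/37.5)/(135/25) = 0.977667/5.4 = 0.1810

F = 0.181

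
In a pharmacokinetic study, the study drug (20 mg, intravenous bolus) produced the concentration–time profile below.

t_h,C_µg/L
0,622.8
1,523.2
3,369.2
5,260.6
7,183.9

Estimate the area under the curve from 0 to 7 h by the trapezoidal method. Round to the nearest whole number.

Trapezoidal AUC_0→7:
  [0→1]: (622.8+523.2)/2 × 1 = 573.0
  [1→3]: (523.2+369.2)/2 × 2 = 892.4
  [3→5]: (369.2+260.6)/2 × 2 = 629.8
  [5→7]: (260.6+183.9)/2 × 2 = 444.5
  Sum = 2539.7 µg/L·h

AUC = 2540 µg/L·h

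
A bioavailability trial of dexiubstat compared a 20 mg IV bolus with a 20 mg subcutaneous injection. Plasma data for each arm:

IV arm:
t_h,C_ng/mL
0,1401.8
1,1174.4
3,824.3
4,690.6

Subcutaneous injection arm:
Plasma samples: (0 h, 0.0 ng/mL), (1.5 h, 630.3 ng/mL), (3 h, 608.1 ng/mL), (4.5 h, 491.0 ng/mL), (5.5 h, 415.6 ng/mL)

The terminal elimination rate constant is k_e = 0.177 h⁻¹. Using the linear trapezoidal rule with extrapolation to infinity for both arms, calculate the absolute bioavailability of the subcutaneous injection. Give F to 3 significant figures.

F = 0.633

Trapezoidal AUC_0→4 (IV):
  [0→1]: (1401.8+1174.4)/2 × 1 = 1288.1
  [1→3]: (1174.4+824.3)/2 × 2 = 1998.7
  [3→4]: (824.3+690.6)/2 × 1 = 757.45
  Sum = 4044.25 ng/mL·h
IV tail: 690.6/0.177 = 3901.695; AUC_iv,0→∞ = 4044.25 + 3901.695 = 7945.945 ng/mL·h
Trapezoidal AUC_0→5.5 (subcutaneous injection):
  [0→1.5]: (0.0+630.3)/2 × 1.5 = 472.725
  [1.5→3]: (630.3+608.1)/2 × 1.5 = 928.8
  [3→4.5]: (608.1+491.0)/2 × 1.5 = 824.325
  [4.5→5.5]: (491.0+415.6)/2 × 1 = 453.3
  Sum = 2679.15 ng/mL·h
subcutaneous injection tail: 415.6/0.177 = 2348.023; AUC_ev,0→∞ = 2679.15 + 2348.023 = 5027.173 ng/mL·h
F = (AUC_ev/D_ev)/(AUC_iv/D_iv) = (5027.173/20)/(7945.945/20) = 251.35865/397.29725 = 0.6327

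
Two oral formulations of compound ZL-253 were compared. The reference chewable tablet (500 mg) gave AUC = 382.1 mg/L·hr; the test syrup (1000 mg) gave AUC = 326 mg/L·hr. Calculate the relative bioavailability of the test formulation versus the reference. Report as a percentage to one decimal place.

F_rel = (AUC_test/D_test) / (AUC_ref/D_ref)
      = (326/1000) / (382.1/500)
      = 0.326 / 0.7642 = 0.4266 = 42.66%

F_rel = 42.7%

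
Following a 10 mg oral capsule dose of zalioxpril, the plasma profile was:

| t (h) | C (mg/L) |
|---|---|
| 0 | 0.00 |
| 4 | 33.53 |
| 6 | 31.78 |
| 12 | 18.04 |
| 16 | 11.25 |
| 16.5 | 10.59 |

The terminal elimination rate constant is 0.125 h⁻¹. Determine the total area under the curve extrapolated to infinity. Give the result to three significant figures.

AUC = 431 mg/L·h

Trapezoidal AUC_0→16.5:
  [0→4]: (0.00+33.53)/2 × 4 = 67.06
  [4→6]: (33.53+31.78)/2 × 2 = 65.31
  [6→12]: (31.78+18.04)/2 × 6 = 149.46
  [12→16]: (18.04+11.25)/2 × 4 = 58.58
  [16→16.5]: (11.25+10.59)/2 × 0.5 = 5.46
  Sum = 345.87 mg/L·h
Extrapolated tail: C_last / k_e = 10.59 / 0.125 = 84.720
AUC_0→∞ = 345.87 + 84.720 = 430.59 mg/L·h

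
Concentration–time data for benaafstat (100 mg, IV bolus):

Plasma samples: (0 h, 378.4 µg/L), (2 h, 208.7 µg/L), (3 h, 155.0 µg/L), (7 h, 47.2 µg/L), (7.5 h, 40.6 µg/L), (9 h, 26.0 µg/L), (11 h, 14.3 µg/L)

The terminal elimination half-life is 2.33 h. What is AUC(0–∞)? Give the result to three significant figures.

Trapezoidal AUC_0→11:
  [0→2]: (378.4+208.7)/2 × 2 = 587.1
  [2→3]: (208.7+155.0)/2 × 1 = 181.85
  [3→7]: (155.0+47.2)/2 × 4 = 404.4
  [7→7.5]: (47.2+40.6)/2 × 0.5 = 21.95
  [7.5→9]: (40.6+26.0)/2 × 1.5 = 49.95
  [9→11]: (26.0+14.3)/2 × 2 = 40.3
  Sum = 1285.55 µg/L·h
k_e = ln2 / t½ = 0.693147 / 2.33 = 0.2975 h^-1
Extrapolated tail: C_last / k_e = 14.3 / 0.2975 = 48.067
AUC_0→∞ = 1285.55 + 48.067 = 1333.617 µg/L·h

AUC = 1330 µg/L·h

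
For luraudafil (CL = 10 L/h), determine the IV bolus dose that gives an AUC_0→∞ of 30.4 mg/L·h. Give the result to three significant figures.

Dose_iv = CL × AUC_0→∞
     = 10 × 30.4 = 304 mg

Dose = 304 mg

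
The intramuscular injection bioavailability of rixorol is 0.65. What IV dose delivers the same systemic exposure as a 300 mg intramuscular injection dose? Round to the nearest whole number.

D_iv = 195 mg

Systemic exposure from an extravascular dose = F × D_ev, so the equivalent IV dose is F × D_ev.
D_iv = F × D_ev = 0.65 × 300 = 195 mg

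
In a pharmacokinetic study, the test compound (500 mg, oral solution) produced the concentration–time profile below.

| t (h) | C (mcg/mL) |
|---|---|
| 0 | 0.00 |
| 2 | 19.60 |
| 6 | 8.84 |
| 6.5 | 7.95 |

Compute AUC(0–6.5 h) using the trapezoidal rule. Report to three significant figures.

Trapezoidal AUC_0→6.5:
  [0→2]: (0.00+19.60)/2 × 2 = 19.6
  [2→6]: (19.60+8.84)/2 × 4 = 56.88
  [6→6.5]: (8.84+7.95)/2 × 0.5 = 4.1975
  Sum = 80.6775 mcg/mL·h

AUC = 80.7 mcg/mL·h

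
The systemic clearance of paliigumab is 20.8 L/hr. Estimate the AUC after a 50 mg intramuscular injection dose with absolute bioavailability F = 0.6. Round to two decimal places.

AUC_0→∞ = F × Dose / CL
        = 0.6 × 50 / 20.8 = 1.44231 mg/L·hr

AUC = 1.44 mg/L·hr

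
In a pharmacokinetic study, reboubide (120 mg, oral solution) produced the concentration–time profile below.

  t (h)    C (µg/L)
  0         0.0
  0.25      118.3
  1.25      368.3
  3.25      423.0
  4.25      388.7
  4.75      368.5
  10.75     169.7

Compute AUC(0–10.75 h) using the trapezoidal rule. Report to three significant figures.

AUC = 3260 µg/L·h

Trapezoidal AUC_0→10.75:
  [0→0.25]: (0.0+118.3)/2 × 0.25 = 14.7875
  [0.25→1.25]: (118.3+368.3)/2 × 1 = 243.3
  [1.25→3.25]: (368.3+423.0)/2 × 2 = 791.3
  [3.25→4.25]: (423.0+388.7)/2 × 1 = 405.85
  [4.25→4.75]: (388.7+368.5)/2 × 0.5 = 189.3
  [4.75→10.75]: (368.5+169.7)/2 × 6 = 1614.6
  Sum = 3259.1375 µg/L·h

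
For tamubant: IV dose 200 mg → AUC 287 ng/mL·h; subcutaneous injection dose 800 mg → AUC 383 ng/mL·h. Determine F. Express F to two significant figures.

F = 0.33

F = (AUC_ev / D_ev) / (AUC_iv / D_iv)
  = (383/800) / (287/200)
  = 0.47875 / 1.435 = 0.3336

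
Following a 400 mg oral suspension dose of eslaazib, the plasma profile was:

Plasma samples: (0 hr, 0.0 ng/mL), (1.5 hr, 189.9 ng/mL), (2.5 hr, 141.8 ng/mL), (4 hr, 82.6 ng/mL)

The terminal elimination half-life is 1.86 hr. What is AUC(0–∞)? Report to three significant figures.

AUC = 698 ng/mL·hr

Trapezoidal AUC_0→4:
  [0→1.5]: (0.0+189.9)/2 × 1.5 = 142.425
  [1.5→2.5]: (189.9+141.8)/2 × 1 = 165.85
  [2.5→4]: (141.8+82.6)/2 × 1.5 = 168.3
  Sum = 476.575 ng/mL·hr
k_e = ln2 / t½ = 0.693147 / 1.86 = 0.3727 hr^-1
Extrapolated tail: C_last / k_e = 82.6 / 0.3727 = 221.626
AUC_0→∞ = 476.575 + 221.626 = 698.201 ng/mL·hr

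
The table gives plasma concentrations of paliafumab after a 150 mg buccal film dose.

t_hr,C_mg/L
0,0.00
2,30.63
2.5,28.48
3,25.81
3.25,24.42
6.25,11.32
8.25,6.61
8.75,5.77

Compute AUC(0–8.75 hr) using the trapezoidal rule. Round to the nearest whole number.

Trapezoidal AUC_0→8.75:
  [0→2]: (0.00+30.63)/2 × 2 = 30.63
  [2→2.5]: (30.63+28.48)/2 × 0.5 = 14.7775
  [2.5→3]: (28.48+25.81)/2 × 0.5 = 13.5725
  [3→3.25]: (25.81+24.42)/2 × 0.25 = 6.27875
  [3.25→6.25]: (24.42+11.32)/2 × 3 = 53.61
  [6.25→8.25]: (11.32+6.61)/2 × 2 = 17.93
  [8.25→8.75]: (6.61+5.77)/2 × 0.5 = 3.095
  Sum = 139.89375 mg/L·hr

AUC = 140 mg/L·hr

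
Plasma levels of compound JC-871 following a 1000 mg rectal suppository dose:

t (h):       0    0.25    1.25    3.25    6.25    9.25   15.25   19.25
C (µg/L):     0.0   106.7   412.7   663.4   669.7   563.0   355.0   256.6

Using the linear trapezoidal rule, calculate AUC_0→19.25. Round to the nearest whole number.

AUC = 9175 µg/L·h

Trapezoidal AUC_0→19.25:
  [0→0.25]: (0.0+106.7)/2 × 0.25 = 13.3375
  [0.25→1.25]: (106.7+412.7)/2 × 1 = 259.7
  [1.25→3.25]: (412.7+663.4)/2 × 2 = 1076.1
  [3.25→6.25]: (663.4+669.7)/2 × 3 = 1999.65
  [6.25→9.25]: (669.7+563.0)/2 × 3 = 1849.05
  [9.25→15.25]: (563.0+355.0)/2 × 6 = 2754.0
  [15.25→19.25]: (355.0+256.6)/2 × 4 = 1223.2
  Sum = 9175.0375 µg/L·h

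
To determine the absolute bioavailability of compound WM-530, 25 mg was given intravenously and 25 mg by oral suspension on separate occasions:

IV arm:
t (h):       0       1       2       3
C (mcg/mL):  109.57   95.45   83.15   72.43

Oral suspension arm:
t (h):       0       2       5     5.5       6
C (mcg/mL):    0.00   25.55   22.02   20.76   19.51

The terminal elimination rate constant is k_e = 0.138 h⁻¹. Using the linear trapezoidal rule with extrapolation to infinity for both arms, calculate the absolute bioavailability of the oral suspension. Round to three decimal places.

Trapezoidal AUC_0→3 (IV):
  [0→1]: (109.57+95.45)/2 × 1 = 102.51
  [1→2]: (95.45+83.15)/2 × 1 = 89.3
  [2→3]: (83.15+72.43)/2 × 1 = 77.79
  Sum = 269.6 mcg/mL·h
IV tail: 72.43/0.138 = 524.855; AUC_iv,0→∞ = 269.6 + 524.855 = 794.455 mcg/mL·h
Trapezoidal AUC_0→6 (oral suspension):
  [0→2]: (0.00+25.55)/2 × 2 = 25.55
  [2→5]: (25.55+22.02)/2 × 3 = 71.355
  [5→5.5]: (22.02+20.76)/2 × 0.5 = 10.695
  [5.5→6]: (20.76+19.51)/2 × 0.5 = 10.0675
  Sum = 117.6675 mcg/mL·h
oral suspension tail: 19.51/0.138 = 141.377; AUC_ev,0→∞ = 117.6675 + 141.377 = 259.0445 mcg/mL·h
F = (AUC_ev/D_ev)/(AUC_iv/D_iv) = (259.0445/25)/(794.455/25) = 10.36178/31.7782 = 0.3261

F = 0.326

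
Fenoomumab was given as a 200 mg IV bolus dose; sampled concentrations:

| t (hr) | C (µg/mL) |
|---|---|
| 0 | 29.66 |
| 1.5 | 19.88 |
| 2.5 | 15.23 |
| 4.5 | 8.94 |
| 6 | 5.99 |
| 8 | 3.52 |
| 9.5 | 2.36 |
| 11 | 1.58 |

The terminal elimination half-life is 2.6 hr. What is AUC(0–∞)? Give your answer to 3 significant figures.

AUC = 113 µg/mL·hr

Trapezoidal AUC_0→11:
  [0→1.5]: (29.66+19.88)/2 × 1.5 = 37.155
  [1.5→2.5]: (19.88+15.23)/2 × 1 = 17.555
  [2.5→4.5]: (15.23+8.94)/2 × 2 = 24.17
  [4.5→6]: (8.94+5.99)/2 × 1.5 = 11.1975
  [6→8]: (5.99+3.52)/2 × 2 = 9.51
  [8→9.5]: (3.52+2.36)/2 × 1.5 = 4.41
  [9.5→11]: (2.36+1.58)/2 × 1.5 = 2.955
  Sum = 106.9525 µg/mL·hr
k_e = ln2 / t½ = 0.693147 / 2.6 = 0.2666 hr^-1
Extrapolated tail: C_last / k_e = 1.58 / 0.2666 = 5.926
AUC_0→∞ = 106.9525 + 5.926 = 112.8785 µg/mL·hr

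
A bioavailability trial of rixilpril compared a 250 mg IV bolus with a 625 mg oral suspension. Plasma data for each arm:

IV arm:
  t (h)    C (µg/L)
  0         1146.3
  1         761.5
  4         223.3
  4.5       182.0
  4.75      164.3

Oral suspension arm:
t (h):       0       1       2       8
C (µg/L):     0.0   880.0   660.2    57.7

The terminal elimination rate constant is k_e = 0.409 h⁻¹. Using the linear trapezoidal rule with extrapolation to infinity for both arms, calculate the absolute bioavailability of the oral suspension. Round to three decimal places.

Trapezoidal AUC_0→4.75 (IV):
  [0→1]: (1146.3+761.5)/2 × 1 = 953.9
  [1→4]: (761.5+223.3)/2 × 3 = 1477.2
  [4→4.5]: (223.3+182.0)/2 × 0.5 = 101.325
  [4.5→4.75]: (182.0+164.3)/2 × 0.25 = 43.2875
  Sum = 2575.7125 µg/L·h
IV tail: 164.3/0.409 = 401.711; AUC_iv,0→∞ = 2575.7125 + 401.711 = 2977.4235 µg/L·h
Trapezoidal AUC_0→8 (oral suspension):
  [0→1]: (0.0+880.0)/2 × 1 = 440.0
  [1→2]: (880.0+660.2)/2 × 1 = 770.1
  [2→8]: (660.2+57.7)/2 × 6 = 2153.7
  Sum = 3363.8 µg/L·h
oral suspension tail: 57.7/0.409 = 141.076; AUC_ev,0→∞ = 3363.8 + 141.076 = 3504.876 µg/L·h
F = (AUC_ev/D_ev)/(AUC_iv/D_iv) = (3504.876/625)/(2977.4235/250) = 5.6078016/11.909694 = 0.4709

F = 0.471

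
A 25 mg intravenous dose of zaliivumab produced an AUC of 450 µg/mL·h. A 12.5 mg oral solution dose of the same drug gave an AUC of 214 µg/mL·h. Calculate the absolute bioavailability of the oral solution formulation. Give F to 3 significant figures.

F = (AUC_ev / D_ev) / (AUC_iv / D_iv)
  = (214/12.5) / (450/25)
  = 17.12 / 18 = 0.9511

F = 0.951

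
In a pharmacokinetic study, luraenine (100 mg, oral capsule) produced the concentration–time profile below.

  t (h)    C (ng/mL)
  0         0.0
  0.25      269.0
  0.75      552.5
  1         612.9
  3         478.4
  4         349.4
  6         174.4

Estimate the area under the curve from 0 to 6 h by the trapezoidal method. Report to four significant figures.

Trapezoidal AUC_0→6:
  [0→0.25]: (0.0+269.0)/2 × 0.25 = 33.625
  [0.25→0.75]: (269.0+552.5)/2 × 0.5 = 205.375
  [0.75→1]: (552.5+612.9)/2 × 0.25 = 145.675
  [1→3]: (612.9+478.4)/2 × 2 = 1091.3
  [3→4]: (478.4+349.4)/2 × 1 = 413.9
  [4→6]: (349.4+174.4)/2 × 2 = 523.8
  Sum = 2413.675 ng/mL·h

AUC = 2414 ng/mL·h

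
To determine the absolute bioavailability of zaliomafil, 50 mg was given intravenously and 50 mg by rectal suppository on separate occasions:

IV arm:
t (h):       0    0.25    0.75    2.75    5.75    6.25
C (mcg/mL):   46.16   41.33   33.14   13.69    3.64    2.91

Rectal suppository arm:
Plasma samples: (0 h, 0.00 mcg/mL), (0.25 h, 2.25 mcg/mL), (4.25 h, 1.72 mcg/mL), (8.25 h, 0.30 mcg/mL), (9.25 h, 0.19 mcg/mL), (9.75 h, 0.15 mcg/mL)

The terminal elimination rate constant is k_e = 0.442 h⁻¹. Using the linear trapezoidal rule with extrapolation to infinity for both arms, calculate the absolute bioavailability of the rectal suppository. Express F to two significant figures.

Trapezoidal AUC_0→6.25 (IV):
  [0→0.25]: (46.16+41.33)/2 × 0.25 = 10.93625
  [0.25→0.75]: (41.33+33.14)/2 × 0.5 = 18.6175
  [0.75→2.75]: (33.14+13.69)/2 × 2 = 46.83
  [2.75→5.75]: (13.69+3.64)/2 × 3 = 25.995
  [5.75→6.25]: (3.64+2.91)/2 × 0.5 = 1.6375
  Sum = 104.01625 mcg/mL·h
IV tail: 2.91/0.442 = 6.584; AUC_iv,0→∞ = 104.01625 + 6.584 = 110.60025 mcg/mL·h
Trapezoidal AUC_0→9.75 (rectal suppository):
  [0→0.25]: (0.00+2.25)/2 × 0.25 = 0.28125
  [0.25→4.25]: (2.25+1.72)/2 × 4 = 7.94
  [4.25→8.25]: (1.72+0.30)/2 × 4 = 4.04
  [8.25→9.25]: (0.30+0.19)/2 × 1 = 0.245
  [9.25→9.75]: (0.19+0.15)/2 × 0.5 = 0.085
  Sum = 12.59125 mcg/mL·h
rectal suppository tail: 0.15/0.442 = 0.339; AUC_ev,0→∞ = 12.59125 + 0.339 = 12.93025 mcg/mL·h
F = (AUC_ev/D_ev)/(AUC_iv/D_iv) = (12.93025/50)/(110.60025/50) = 0.258605/2.212005 = 0.1169

F = 0.12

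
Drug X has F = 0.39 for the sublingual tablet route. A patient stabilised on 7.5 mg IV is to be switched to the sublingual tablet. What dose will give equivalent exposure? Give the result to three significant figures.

For equal systemic exposure: F × D_ev = D_iv
D_ev = D_iv / F = 7.5 / 0.39 = 19.2308 mg

D_sublingual = 19.2 mg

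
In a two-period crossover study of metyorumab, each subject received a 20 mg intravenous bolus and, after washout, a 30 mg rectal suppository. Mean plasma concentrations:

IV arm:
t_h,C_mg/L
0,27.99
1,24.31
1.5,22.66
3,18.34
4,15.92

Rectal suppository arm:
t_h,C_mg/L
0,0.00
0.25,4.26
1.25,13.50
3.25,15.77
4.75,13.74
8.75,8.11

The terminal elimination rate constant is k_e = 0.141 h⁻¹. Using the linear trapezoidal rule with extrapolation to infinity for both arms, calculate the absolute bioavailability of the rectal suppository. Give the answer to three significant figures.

Trapezoidal AUC_0→4 (IV):
  [0→1]: (27.99+24.31)/2 × 1 = 26.15
  [1→1.5]: (24.31+22.66)/2 × 0.5 = 11.7425
  [1.5→3]: (22.66+18.34)/2 × 1.5 = 30.75
  [3→4]: (18.34+15.92)/2 × 1 = 17.13
  Sum = 85.7725 mg/L·h
IV tail: 15.92/0.141 = 112.908; AUC_iv,0→∞ = 85.7725 + 112.908 = 198.6805 mg/L·h
Trapezoidal AUC_0→8.75 (rectal suppository):
  [0→0.25]: (0.00+4.26)/2 × 0.25 = 0.5325
  [0.25→1.25]: (4.26+13.50)/2 × 1 = 8.88
  [1.25→3.25]: (13.50+15.77)/2 × 2 = 29.27
  [3.25→4.75]: (15.77+13.74)/2 × 1.5 = 22.1325
  [4.75→8.75]: (13.74+8.11)/2 × 4 = 43.7
  Sum = 104.515 mg/L·h
rectal suppository tail: 8.11/0.141 = 57.518; AUC_ev,0→∞ = 104.515 + 57.518 = 162.033 mg/L·h
F = (AUC_ev/D_ev)/(AUC_iv/D_iv) = (162.033/30)/(198.6805/20) = 5.4011/9.934025 = 0.5437

F = 0.544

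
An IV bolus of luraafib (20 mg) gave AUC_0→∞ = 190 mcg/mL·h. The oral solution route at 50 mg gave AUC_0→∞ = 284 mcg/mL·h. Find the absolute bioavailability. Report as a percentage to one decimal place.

F = (AUC_ev / D_ev) / (AUC_iv / D_iv)
  = (284/50) / (190/20)
  = 5.68 / 9.5 = 0.5979
  = 59.79%

F = 59.8%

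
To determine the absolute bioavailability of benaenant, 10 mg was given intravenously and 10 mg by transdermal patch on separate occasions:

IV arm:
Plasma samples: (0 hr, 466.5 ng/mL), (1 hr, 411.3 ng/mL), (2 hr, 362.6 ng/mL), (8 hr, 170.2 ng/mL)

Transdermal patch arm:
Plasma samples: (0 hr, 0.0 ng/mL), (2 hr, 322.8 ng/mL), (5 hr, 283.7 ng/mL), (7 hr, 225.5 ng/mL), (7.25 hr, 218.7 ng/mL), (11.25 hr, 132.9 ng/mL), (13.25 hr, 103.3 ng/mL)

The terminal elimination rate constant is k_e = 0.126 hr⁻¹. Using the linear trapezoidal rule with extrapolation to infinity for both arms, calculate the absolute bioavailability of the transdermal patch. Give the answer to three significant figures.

Trapezoidal AUC_0→8 (IV):
  [0→1]: (466.5+411.3)/2 × 1 = 438.9
  [1→2]: (411.3+362.6)/2 × 1 = 386.95
  [2→8]: (362.6+170.2)/2 × 6 = 1598.4
  Sum = 2424.25 ng/mL·hr
IV tail: 170.2/0.126 = 1350.794; AUC_iv,0→∞ = 2424.25 + 1350.794 = 3775.044 ng/mL·hr
Trapezoidal AUC_0→13.25 (transdermal patch):
  [0→2]: (0.0+322.8)/2 × 2 = 322.8
  [2→5]: (322.8+283.7)/2 × 3 = 909.75
  [5→7]: (283.7+225.5)/2 × 2 = 509.2
  [7→7.25]: (225.5+218.7)/2 × 0.25 = 55.525
  [7.25→11.25]: (218.7+132.9)/2 × 4 = 703.2
  [11.25→13.25]: (132.9+103.3)/2 × 2 = 236.2
  Sum = 2736.675 ng/mL·hr
transdermal patch tail: 103.3/0.126 = 819.841; AUC_ev,0→∞ = 2736.675 + 819.841 = 3556.516 ng/mL·hr
F = (AUC_ev/D_ev)/(AUC_iv/D_iv) = (3556.516/10)/(3775.044/10) = 355.6516/377.5044 = 0.9421

F = 0.942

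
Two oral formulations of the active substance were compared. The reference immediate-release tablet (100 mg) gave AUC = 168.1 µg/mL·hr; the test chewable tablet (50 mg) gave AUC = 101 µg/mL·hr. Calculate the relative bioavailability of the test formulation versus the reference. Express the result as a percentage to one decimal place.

F_rel = 120.2%

F_rel = (AUC_test/D_test) / (AUC_ref/D_ref)
      = (101/50) / (168.1/100)
      = 2.02 / 1.681 = 1.2017 = 120.17%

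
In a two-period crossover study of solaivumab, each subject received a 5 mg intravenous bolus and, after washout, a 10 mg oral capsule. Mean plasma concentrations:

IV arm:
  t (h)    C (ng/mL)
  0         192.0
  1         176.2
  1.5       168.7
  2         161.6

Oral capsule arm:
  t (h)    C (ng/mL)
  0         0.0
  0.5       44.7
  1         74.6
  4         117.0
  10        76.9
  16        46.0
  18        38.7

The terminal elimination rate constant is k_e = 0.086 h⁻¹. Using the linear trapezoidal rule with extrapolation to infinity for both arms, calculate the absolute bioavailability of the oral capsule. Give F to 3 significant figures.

Trapezoidal AUC_0→2 (IV):
  [0→1]: (192.0+176.2)/2 × 1 = 184.1
  [1→1.5]: (176.2+168.7)/2 × 0.5 = 86.225
  [1.5→2]: (168.7+161.6)/2 × 0.5 = 82.575
  Sum = 352.9 ng/mL·h
IV tail: 161.6/0.086 = 1879.070; AUC_iv,0→∞ = 352.9 + 1879.070 = 2231.97 ng/mL·h
Trapezoidal AUC_0→18 (oral capsule):
  [0→0.5]: (0.0+44.7)/2 × 0.5 = 11.175
  [0.5→1]: (44.7+74.6)/2 × 0.5 = 29.825
  [1→4]: (74.6+117.0)/2 × 3 = 287.4
  [4→10]: (117.0+76.9)/2 × 6 = 581.7
  [10→16]: (76.9+46.0)/2 × 6 = 368.7
  [16→18]: (46.0+38.7)/2 × 2 = 84.7
  Sum = 1363.5 ng/mL·h
oral capsule tail: 38.7/0.086 = 450.000; AUC_ev,0→∞ = 1363.5 + 450.000 = 1813.5 ng/mL·h
F = (AUC_ev/D_ev)/(AUC_iv/D_iv) = (1813.5/10)/(2231.97/5) = 181.35/446.394 = 0.4063

F = 0.406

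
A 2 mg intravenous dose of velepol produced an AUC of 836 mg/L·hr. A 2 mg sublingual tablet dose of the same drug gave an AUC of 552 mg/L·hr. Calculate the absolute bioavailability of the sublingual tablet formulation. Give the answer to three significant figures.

F = (AUC_ev / D_ev) / (AUC_iv / D_iv)
  = (552/2) / (836/2)
  = 276 / 418 = 0.6603

F = 0.660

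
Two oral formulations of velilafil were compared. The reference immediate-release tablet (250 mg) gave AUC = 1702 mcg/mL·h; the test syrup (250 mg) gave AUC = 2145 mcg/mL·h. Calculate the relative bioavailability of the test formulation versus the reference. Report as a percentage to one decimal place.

F_rel = (AUC_test/D_test) / (AUC_ref/D_ref)
      = (2145/250) / (1702/250)
      = 8.58 / 6.808 = 1.2603 = 126.03%

F_rel = 126.0%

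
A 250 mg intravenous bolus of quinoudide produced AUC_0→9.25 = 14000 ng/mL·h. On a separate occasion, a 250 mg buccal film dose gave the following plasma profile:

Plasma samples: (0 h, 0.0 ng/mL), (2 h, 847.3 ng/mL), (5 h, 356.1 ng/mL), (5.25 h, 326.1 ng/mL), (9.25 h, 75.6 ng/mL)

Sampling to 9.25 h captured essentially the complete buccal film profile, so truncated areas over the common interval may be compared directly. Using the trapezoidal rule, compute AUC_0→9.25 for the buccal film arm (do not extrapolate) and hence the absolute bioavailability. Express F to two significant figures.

Trapezoidal AUC_0→9.25 (buccal film):
  [0→2]: (0.0+847.3)/2 × 2 = 847.3
  [2→5]: (847.3+356.1)/2 × 3 = 1805.1
  [5→5.25]: (356.1+326.1)/2 × 0.25 = 85.275
  [5.25→9.25]: (326.1+75.6)/2 × 4 = 803.4
  Sum = 3541.075 ng/mL·h
F = (AUC_ev/D_ev)/(AUC_iv/D_iv) = (3541.075/250)/(14000/250) = 14.1643/56 = 0.2529

F = 0.25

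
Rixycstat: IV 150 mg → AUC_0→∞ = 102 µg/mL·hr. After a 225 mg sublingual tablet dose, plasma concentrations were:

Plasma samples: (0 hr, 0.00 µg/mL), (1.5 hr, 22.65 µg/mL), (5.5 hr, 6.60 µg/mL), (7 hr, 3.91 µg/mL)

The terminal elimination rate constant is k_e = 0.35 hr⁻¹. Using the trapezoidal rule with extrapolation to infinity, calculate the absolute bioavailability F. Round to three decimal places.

F = 0.618

Trapezoidal AUC_0→7 (sublingual tablet):
  [0→1.5]: (0.00+22.65)/2 × 1.5 = 16.9875
  [1.5→5.5]: (22.65+6.60)/2 × 4 = 58.5
  [5.5→7]: (6.60+3.91)/2 × 1.5 = 7.8825
  Sum = 83.37 µg/mL·hr
Tail: C_last/k_e = 3.91/0.35 = 11.171
AUC_0→∞ (sublingual tablet) = 83.37 + 11.171 = 94.541 µg/mL·hr
F = (AUC_ev/D_ev)/(AUC_iv/D_iv) = (94.541/225)/(102/150) = 0.420182/0.68 = 0.6179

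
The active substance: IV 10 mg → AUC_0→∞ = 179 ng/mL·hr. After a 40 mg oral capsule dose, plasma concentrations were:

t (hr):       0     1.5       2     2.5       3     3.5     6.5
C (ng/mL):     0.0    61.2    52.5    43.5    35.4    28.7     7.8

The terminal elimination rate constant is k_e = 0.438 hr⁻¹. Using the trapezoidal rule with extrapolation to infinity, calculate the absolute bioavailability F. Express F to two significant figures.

Trapezoidal AUC_0→6.5 (oral capsule):
  [0→1.5]: (0.0+61.2)/2 × 1.5 = 45.9
  [1.5→2]: (61.2+52.5)/2 × 0.5 = 28.425
  [2→2.5]: (52.5+43.5)/2 × 0.5 = 24.0
  [2.5→3]: (43.5+35.4)/2 × 0.5 = 19.725
  [3→3.5]: (35.4+28.7)/2 × 0.5 = 16.025
  [3.5→6.5]: (28.7+7.8)/2 × 3 = 54.75
  Sum = 188.825 ng/mL·hr
Tail: C_last/k_e = 7.8/0.438 = 17.808
AUC_0→∞ (oral capsule) = 188.825 + 17.808 = 206.633 ng/mL·hr
F = (AUC_ev/D_ev)/(AUC_iv/D_iv) = (206.633/40)/(179/10) = 5.165825/17.9 = 0.2886

F = 0.29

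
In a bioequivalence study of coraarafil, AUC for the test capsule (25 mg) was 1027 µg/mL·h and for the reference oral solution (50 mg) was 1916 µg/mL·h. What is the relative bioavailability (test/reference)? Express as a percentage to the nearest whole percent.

F_rel = (AUC_test/D_test) / (AUC_ref/D_ref)
      = (1027/25) / (1916/50)
      = 41.08 / 38.32 = 1.0720 = 107.20%

F_rel = 107%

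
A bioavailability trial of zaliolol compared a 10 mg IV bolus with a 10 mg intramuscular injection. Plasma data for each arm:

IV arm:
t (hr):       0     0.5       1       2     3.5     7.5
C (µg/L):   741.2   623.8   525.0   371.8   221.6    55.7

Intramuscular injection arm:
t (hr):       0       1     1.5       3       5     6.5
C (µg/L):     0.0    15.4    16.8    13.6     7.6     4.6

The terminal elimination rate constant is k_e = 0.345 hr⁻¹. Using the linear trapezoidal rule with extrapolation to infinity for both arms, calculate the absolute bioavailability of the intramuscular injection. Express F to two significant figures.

F = 0.037

Trapezoidal AUC_0→7.5 (IV):
  [0→0.5]: (741.2+623.8)/2 × 0.5 = 341.25
  [0.5→1]: (623.8+525.0)/2 × 0.5 = 287.2
  [1→2]: (525.0+371.8)/2 × 1 = 448.4
  [2→3.5]: (371.8+221.6)/2 × 1.5 = 445.05
  [3.5→7.5]: (221.6+55.7)/2 × 4 = 554.6
  Sum = 2076.5 µg/L·hr
IV tail: 55.7/0.345 = 161.449; AUC_iv,0→∞ = 2076.5 + 161.449 = 2237.949 µg/L·hr
Trapezoidal AUC_0→6.5 (intramuscular injection):
  [0→1]: (0.0+15.4)/2 × 1 = 7.7
  [1→1.5]: (15.4+16.8)/2 × 0.5 = 8.05
  [1.5→3]: (16.8+13.6)/2 × 1.5 = 22.8
  [3→5]: (13.6+7.6)/2 × 2 = 21.2
  [5→6.5]: (7.6+4.6)/2 × 1.5 = 9.15
  Sum = 68.9 µg/L·hr
intramuscular injection tail: 4.6/0.345 = 13.333; AUC_ev,0→∞ = 68.9 + 13.333 = 82.233 µg/L·hr
F = (AUC_ev/D_ev)/(AUC_iv/D_iv) = (82.233/10)/(2237.949/10) = 8.2233/223.7949 = 0.0367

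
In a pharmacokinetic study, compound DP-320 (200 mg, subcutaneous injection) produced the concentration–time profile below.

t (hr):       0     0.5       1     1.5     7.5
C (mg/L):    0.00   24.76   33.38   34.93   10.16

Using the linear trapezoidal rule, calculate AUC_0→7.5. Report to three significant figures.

AUC = 173 mg/L·hr

Trapezoidal AUC_0→7.5:
  [0→0.5]: (0.00+24.76)/2 × 0.5 = 6.19
  [0.5→1]: (24.76+33.38)/2 × 0.5 = 14.535
  [1→1.5]: (33.38+34.93)/2 × 0.5 = 17.0775
  [1.5→7.5]: (34.93+10.16)/2 × 6 = 135.27
  Sum = 173.0725 mg/L·hr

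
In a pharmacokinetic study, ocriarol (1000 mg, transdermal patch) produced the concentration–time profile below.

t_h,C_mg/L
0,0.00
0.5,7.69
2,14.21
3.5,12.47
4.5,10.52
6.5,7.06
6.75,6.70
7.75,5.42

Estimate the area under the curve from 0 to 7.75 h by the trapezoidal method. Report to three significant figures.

AUC = 75.2 mg/L·h

Trapezoidal AUC_0→7.75:
  [0→0.5]: (0.00+7.69)/2 × 0.5 = 1.9225
  [0.5→2]: (7.69+14.21)/2 × 1.5 = 16.425
  [2→3.5]: (14.21+12.47)/2 × 1.5 = 20.01
  [3.5→4.5]: (12.47+10.52)/2 × 1 = 11.495
  [4.5→6.5]: (10.52+7.06)/2 × 2 = 17.58
  [6.5→6.75]: (7.06+6.70)/2 × 0.25 = 1.72
  [6.75→7.75]: (6.70+5.42)/2 × 1 = 6.06
  Sum = 75.2125 mg/L·h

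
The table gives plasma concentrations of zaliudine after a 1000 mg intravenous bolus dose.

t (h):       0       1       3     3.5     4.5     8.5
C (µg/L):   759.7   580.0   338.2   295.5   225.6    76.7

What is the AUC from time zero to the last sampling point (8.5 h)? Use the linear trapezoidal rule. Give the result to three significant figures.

AUC = 2610 µg/L·h

Trapezoidal AUC_0→8.5:
  [0→1]: (759.7+580.0)/2 × 1 = 669.85
  [1→3]: (580.0+338.2)/2 × 2 = 918.2
  [3→3.5]: (338.2+295.5)/2 × 0.5 = 158.425
  [3.5→4.5]: (295.5+225.6)/2 × 1 = 260.55
  [4.5→8.5]: (225.6+76.7)/2 × 4 = 604.6
  Sum = 2611.625 µg/L·h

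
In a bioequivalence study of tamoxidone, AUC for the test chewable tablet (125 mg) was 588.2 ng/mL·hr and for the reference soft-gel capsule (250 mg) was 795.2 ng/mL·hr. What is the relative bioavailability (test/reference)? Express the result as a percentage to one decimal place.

F_rel = 147.9%

F_rel = (AUC_test/D_test) / (AUC_ref/D_ref)
      = (588.2/125) / (795.2/250)
      = 4.7056 / 3.1808 = 1.4794 = 147.94%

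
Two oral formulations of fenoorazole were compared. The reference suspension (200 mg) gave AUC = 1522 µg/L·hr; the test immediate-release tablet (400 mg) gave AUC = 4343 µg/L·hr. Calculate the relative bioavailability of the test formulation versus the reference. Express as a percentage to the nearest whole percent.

F_rel = (AUC_test/D_test) / (AUC_ref/D_ref)
      = (4343/400) / (1522/200)
      = 10.8575 / 7.61 = 1.4267 = 142.67%

F_rel = 143%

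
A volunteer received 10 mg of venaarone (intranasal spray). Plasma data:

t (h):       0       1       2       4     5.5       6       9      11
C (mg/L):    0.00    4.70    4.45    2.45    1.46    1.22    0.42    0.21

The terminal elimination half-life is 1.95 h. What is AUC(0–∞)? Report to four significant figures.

AUC = 21.11 mg/L·h

Trapezoidal AUC_0→11:
  [0→1]: (0.00+4.70)/2 × 1 = 2.35
  [1→2]: (4.70+4.45)/2 × 1 = 4.575
  [2→4]: (4.45+2.45)/2 × 2 = 6.9
  [4→5.5]: (2.45+1.46)/2 × 1.5 = 2.9325
  [5.5→6]: (1.46+1.22)/2 × 0.5 = 0.67
  [6→9]: (1.22+0.42)/2 × 3 = 2.46
  [9→11]: (0.42+0.21)/2 × 2 = 0.63
  Sum = 20.5175 mg/L·h
k_e = ln2 / t½ = 0.693147 / 1.95 = 0.3555 h^-1
Extrapolated tail: C_last / k_e = 0.21 / 0.3555 = 0.591
AUC_0→∞ = 20.5175 + 0.591 = 21.1085 mg/L·h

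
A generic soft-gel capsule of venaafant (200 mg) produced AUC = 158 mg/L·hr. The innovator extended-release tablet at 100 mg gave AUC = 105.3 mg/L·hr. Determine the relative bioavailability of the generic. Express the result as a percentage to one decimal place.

F_rel = (AUC_test/D_test) / (AUC_ref/D_ref)
      = (158/200) / (105.3/100)
      = 0.79 / 1.053 = 0.7502 = 75.02%

F_rel = 75.0%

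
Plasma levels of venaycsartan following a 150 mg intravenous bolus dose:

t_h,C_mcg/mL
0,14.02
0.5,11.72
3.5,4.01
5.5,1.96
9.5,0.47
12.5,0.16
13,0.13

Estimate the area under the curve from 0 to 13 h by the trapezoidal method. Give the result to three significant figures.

AUC = 41.9 mcg/mL·h

Trapezoidal AUC_0→13:
  [0→0.5]: (14.02+11.72)/2 × 0.5 = 6.435
  [0.5→3.5]: (11.72+4.01)/2 × 3 = 23.595
  [3.5→5.5]: (4.01+1.96)/2 × 2 = 5.97
  [5.5→9.5]: (1.96+0.47)/2 × 4 = 4.86
  [9.5→12.5]: (0.47+0.16)/2 × 3 = 0.945
  [12.5→13]: (0.16+0.13)/2 × 0.5 = 0.0725
  Sum = 41.8775 mcg/mL·h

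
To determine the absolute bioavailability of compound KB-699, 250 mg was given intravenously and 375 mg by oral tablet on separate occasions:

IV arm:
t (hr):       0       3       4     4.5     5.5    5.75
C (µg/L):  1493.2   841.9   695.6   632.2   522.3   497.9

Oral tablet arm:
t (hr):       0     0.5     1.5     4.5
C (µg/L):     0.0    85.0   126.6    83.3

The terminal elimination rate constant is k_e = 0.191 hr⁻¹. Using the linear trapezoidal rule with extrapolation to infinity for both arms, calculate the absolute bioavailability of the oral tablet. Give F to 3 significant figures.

Trapezoidal AUC_0→5.75 (IV):
  [0→3]: (1493.2+841.9)/2 × 3 = 3502.65
  [3→4]: (841.9+695.6)/2 × 1 = 768.75
  [4→4.5]: (695.6+632.2)/2 × 0.5 = 331.95
  [4.5→5.5]: (632.2+522.3)/2 × 1 = 577.25
  [5.5→5.75]: (522.3+497.9)/2 × 0.25 = 127.525
  Sum = 5308.125 µg/L·hr
IV tail: 497.9/0.191 = 2606.806; AUC_iv,0→∞ = 5308.125 + 2606.806 = 7914.931 µg/L·hr
Trapezoidal AUC_0→4.5 (oral tablet):
  [0→0.5]: (0.0+85.0)/2 × 0.5 = 21.25
  [0.5→1.5]: (85.0+126.6)/2 × 1 = 105.8
  [1.5→4.5]: (126.6+83.3)/2 × 3 = 314.85
  Sum = 441.9 µg/L·hr
oral tablet tail: 83.3/0.191 = 436.126; AUC_ev,0→∞ = 441.9 + 436.126 = 878.026 µg/L·hr
F = (AUC_ev/D_ev)/(AUC_iv/D_iv) = (878.026/375)/(7914.931/250) = 2.3414/31.659724 = 0.0740

F = 0.0740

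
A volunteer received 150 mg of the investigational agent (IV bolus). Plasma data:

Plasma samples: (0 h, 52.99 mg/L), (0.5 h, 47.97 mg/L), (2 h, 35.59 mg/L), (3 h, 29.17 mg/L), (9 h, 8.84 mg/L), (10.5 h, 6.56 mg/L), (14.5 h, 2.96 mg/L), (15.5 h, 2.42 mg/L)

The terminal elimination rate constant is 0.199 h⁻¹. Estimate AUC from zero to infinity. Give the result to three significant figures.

AUC = 280 mg/L·h

Trapezoidal AUC_0→15.5:
  [0→0.5]: (52.99+47.97)/2 × 0.5 = 25.24
  [0.5→2]: (47.97+35.59)/2 × 1.5 = 62.67
  [2→3]: (35.59+29.17)/2 × 1 = 32.38
  [3→9]: (29.17+8.84)/2 × 6 = 114.03
  [9→10.5]: (8.84+6.56)/2 × 1.5 = 11.55
  [10.5→14.5]: (6.56+2.96)/2 × 4 = 19.04
  [14.5→15.5]: (2.96+2.42)/2 × 1 = 2.69
  Sum = 267.6 mg/L·h
Extrapolated tail: C_last / k_e = 2.42 / 0.199 = 12.161
AUC_0→∞ = 267.6 + 12.161 = 279.761 mg/L·h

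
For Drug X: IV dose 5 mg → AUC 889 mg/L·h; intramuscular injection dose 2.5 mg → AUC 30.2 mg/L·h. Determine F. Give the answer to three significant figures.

F = 0.0679

F = (AUC_ev / D_ev) / (AUC_iv / D_iv)
  = (30.2/2.5) / (889/5)
  = 12.08 / 177.8 = 0.0679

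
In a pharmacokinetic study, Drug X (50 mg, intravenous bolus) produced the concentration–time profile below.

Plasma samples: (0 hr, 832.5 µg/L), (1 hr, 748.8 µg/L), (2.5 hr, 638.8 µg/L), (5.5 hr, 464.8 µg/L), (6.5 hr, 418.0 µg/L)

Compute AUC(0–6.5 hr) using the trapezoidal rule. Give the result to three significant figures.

AUC = 3930 µg/L·hr

Trapezoidal AUC_0→6.5:
  [0→1]: (832.5+748.8)/2 × 1 = 790.65
  [1→2.5]: (748.8+638.8)/2 × 1.5 = 1040.7
  [2.5→5.5]: (638.8+464.8)/2 × 3 = 1655.4
  [5.5→6.5]: (464.8+418.0)/2 × 1 = 441.4
  Sum = 3928.15 µg/L·hr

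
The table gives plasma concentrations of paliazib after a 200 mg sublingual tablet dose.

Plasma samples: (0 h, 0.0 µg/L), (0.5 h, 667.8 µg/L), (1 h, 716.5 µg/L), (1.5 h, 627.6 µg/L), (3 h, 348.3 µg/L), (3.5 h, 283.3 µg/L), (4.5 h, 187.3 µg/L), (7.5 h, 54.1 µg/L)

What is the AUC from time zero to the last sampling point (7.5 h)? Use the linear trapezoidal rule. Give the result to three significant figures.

Trapezoidal AUC_0→7.5:
  [0→0.5]: (0.0+667.8)/2 × 0.5 = 166.95
  [0.5→1]: (667.8+716.5)/2 × 0.5 = 346.075
  [1→1.5]: (716.5+627.6)/2 × 0.5 = 336.025
  [1.5→3]: (627.6+348.3)/2 × 1.5 = 731.925
  [3→3.5]: (348.3+283.3)/2 × 0.5 = 157.9
  [3.5→4.5]: (283.3+187.3)/2 × 1 = 235.3
  [4.5→7.5]: (187.3+54.1)/2 × 3 = 362.1
  Sum = 2336.275 µg/L·h

AUC = 2340 µg/L·h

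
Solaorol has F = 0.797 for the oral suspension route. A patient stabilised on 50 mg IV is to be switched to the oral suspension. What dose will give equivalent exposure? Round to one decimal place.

For equal systemic exposure: F × D_ev = D_iv
D_ev = D_iv / F = 50 / 0.797 = 62.7353 mg

D_oral = 62.7 mg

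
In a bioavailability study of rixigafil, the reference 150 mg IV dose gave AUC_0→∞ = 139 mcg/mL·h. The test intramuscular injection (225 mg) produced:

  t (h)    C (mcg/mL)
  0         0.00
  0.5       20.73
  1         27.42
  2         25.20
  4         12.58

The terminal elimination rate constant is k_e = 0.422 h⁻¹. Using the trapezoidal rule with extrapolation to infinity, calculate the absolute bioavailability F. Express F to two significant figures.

Trapezoidal AUC_0→4 (intramuscular injection):
  [0→0.5]: (0.00+20.73)/2 × 0.5 = 5.1825
  [0.5→1]: (20.73+27.42)/2 × 0.5 = 12.0375
  [1→2]: (27.42+25.20)/2 × 1 = 26.31
  [2→4]: (25.20+12.58)/2 × 2 = 37.78
  Sum = 81.31 mcg/mL·h
Tail: C_last/k_e = 12.58/0.422 = 29.810
AUC_0→∞ (intramuscular injection) = 81.31 + 29.810 = 111.12 mcg/mL·h
F = (AUC_ev/D_ev)/(AUC_iv/D_iv) = (111.12/225)/(139/150) = 0.493867/0.926667 = 0.5329

F = 0.53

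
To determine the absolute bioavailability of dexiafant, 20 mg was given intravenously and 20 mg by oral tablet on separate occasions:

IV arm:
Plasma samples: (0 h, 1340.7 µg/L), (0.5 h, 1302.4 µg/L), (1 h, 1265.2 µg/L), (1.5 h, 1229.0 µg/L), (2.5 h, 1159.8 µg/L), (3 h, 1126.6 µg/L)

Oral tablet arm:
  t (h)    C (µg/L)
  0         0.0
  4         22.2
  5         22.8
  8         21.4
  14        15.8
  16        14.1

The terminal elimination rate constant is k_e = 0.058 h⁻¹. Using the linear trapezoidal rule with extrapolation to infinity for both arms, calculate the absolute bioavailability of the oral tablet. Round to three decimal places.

Trapezoidal AUC_0→3 (IV):
  [0→0.5]: (1340.7+1302.4)/2 × 0.5 = 660.775
  [0.5→1]: (1302.4+1265.2)/2 × 0.5 = 641.9
  [1→1.5]: (1265.2+1229.0)/2 × 0.5 = 623.55
  [1.5→2.5]: (1229.0+1159.8)/2 × 1 = 1194.4
  [2.5→3]: (1159.8+1126.6)/2 × 0.5 = 571.6
  Sum = 3692.225 µg/L·h
IV tail: 1126.6/0.058 = 19424.138; AUC_iv,0→∞ = 3692.225 + 19424.138 = 23116.363 µg/L·h
Trapezoidal AUC_0→16 (oral tablet):
  [0→4]: (0.0+22.2)/2 × 4 = 44.4
  [4→5]: (22.2+22.8)/2 × 1 = 22.5
  [5→8]: (22.8+21.4)/2 × 3 = 66.3
  [8→14]: (21.4+15.8)/2 × 6 = 111.6
  [14→16]: (15.8+14.1)/2 × 2 = 29.9
  Sum = 274.7 µg/L·h
oral tablet tail: 14.1/0.058 = 243.103; AUC_ev,0→∞ = 274.7 + 243.103 = 517.803 µg/L·h
F = (AUC_ev/D_ev)/(AUC_iv/D_iv) = (517.803/20)/(23116.363/20) = 25.89015/1155.82 = 0.0224

F = 0.022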